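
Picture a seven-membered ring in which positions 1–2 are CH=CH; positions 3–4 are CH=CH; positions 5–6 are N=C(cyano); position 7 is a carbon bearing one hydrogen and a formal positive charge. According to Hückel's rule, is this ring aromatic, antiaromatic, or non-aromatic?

Check conjugation: the double-bond atoms are sp², each contributing one p electron; each =N– nitrogen is pyridine-type (lone pair in the sp² plane, one electron in the p orbital); the carbocation has an empty p orbital — every position has a p orbital, so the cyclic π system is continuous.
π-electron count: 3 × 2 = 6 from the double-bond units + 0 from the CH(+) atom = 6.
That gives a 4n+2 count (6, n = 1).

Aromatic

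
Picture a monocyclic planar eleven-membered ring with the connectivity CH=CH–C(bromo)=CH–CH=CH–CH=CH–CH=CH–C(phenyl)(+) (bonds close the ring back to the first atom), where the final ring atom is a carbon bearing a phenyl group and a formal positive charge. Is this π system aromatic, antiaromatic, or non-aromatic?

All ring atoms are sp² and supply a p orbital to the ring (the double-bond atoms are sp², each contributing one p electron; the carbocation has an empty p orbital); the conjugation is uninterrupted.
π-electron count: 5 × 2 = 10 from the double-bond units + 0 from the C(phenyl)(+) atom = 10.
With 10 π electrons (n = 2), the Hückel 4n+2 condition holds.

Aromatic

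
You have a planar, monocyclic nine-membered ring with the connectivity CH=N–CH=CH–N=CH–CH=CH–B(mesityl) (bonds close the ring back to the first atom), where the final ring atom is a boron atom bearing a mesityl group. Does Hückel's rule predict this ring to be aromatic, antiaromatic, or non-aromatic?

Antiaromatic

Check conjugation: every atom in a ring double bond is sp² and brings one electron to the p orbital; each =N– nitrogen is pyridine-type (lone pair in the sp² plane, one electron in the p orbital); the boron has an empty p orbital — every position has a p orbital, so the cyclic π system is continuous.
Counting π electrons: 4 × 2 = 8 from the double-bond units + 0 from the B(mesityl) atom = 8.
A 4n π count (8, n = 2) in a planar conjugated ring means antiaromatic.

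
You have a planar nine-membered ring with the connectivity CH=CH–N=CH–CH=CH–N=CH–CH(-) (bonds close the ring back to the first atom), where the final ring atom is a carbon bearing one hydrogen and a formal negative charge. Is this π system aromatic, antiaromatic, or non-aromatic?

Check conjugation: each doubly-bonded ring atom is sp² with one p-orbital electron; each sp² =N– keeps its lone pair in-plane and puts one electron into the π system; the carbanion's lone pair occupies the p orbital — every position has a p orbital, so the cyclic π system is continuous.
Counting π electrons: 4 × 2 = 8 from the double-bond units + 2 from the CH(-) atom = 10.
With 10 π electrons (n = 2), the Hückel 4n+2 condition holds.

Aromatic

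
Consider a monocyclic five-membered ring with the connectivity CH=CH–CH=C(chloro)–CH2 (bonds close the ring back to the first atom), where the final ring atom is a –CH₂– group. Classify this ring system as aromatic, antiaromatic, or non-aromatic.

Non-aromatic

The CH2 carbon is saturated: the tetrahedral CH₂ carbon is sp³ and has no p orbital in the ring π system. Conjugation is not continuous around the ring.
A ring that is not fully conjugated cannot be aromatic or antiaromatic regardless of its π-electron count.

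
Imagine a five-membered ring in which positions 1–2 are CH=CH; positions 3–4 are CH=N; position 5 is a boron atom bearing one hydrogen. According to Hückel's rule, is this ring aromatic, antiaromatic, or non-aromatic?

All ring atoms are sp² and supply a p orbital to the ring (the double-bond atoms are sp², each contributing one p electron; the doubly-bonded nitrogens are pyridine-type — their lone pairs lie in the ring plane, leaving one electron in the p orbital; the boron has an empty p orbital); the conjugation is uninterrupted.
π-electron count: 2 × 2 = 4 from the double-bond units + 0 from the BH atom = 4.
4 is a 4n count (n = 1), so the planar conjugated ring is antiaromatic.

Antiaromatic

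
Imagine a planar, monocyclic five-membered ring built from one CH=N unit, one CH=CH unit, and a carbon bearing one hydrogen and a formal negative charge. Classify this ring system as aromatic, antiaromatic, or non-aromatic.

All ring atoms are sp² and supply a p orbital to the ring (the double-bond atoms are sp², each contributing one p electron; each =N– nitrogen is pyridine-type (lone pair in the sp² plane, one electron in the p orbital); the carbanion's lone pair occupies the p orbital); the conjugation is uninterrupted.
Counting π electrons: 2 × 2 = 4 from the double-bond units + 2 from the CH(-) atom = 6.
With 6 π electrons (n = 1), the Hückel 4n+2 condition holds.

Aromatic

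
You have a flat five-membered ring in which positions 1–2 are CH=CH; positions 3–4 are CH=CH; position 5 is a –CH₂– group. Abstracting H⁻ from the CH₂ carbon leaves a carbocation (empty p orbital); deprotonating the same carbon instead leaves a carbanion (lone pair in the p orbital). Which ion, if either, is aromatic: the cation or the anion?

The anion

Once that carbon is sp², every ring atom has a p orbital and both ions are fully conjugated.
Cation: 2 × 2 + 0 = 4 π electrons → 4(1), antiaromatic.
Anion: 2 × 2 + 2 = 6 π electrons → 4(1)+2, aromatic.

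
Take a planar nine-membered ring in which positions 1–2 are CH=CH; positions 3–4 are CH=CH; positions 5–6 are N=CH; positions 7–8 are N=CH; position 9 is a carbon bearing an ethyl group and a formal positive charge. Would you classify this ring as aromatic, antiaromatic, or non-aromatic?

Antiaromatic

Check conjugation: every atom in a ring double bond is sp² and brings one electron to the p orbital; the doubly-bonded nitrogens are pyridine-type — their lone pairs lie in the ring plane, leaving one electron in the p orbital; the carbocation has an empty p orbital — every position has a p orbital, so the cyclic π system is continuous.
π-electron count: 4 × 2 = 8 from the double-bond units + 0 from the C(ethyl)(+) atom = 8.
A 4n π count (8, n = 2) in a planar conjugated ring means antiaromatic.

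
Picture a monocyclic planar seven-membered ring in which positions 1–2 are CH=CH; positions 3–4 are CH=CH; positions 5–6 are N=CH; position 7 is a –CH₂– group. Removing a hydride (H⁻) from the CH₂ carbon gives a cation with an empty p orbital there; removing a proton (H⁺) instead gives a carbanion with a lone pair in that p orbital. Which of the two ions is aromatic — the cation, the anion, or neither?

In either ion the ring is fully conjugated: every atom, including the new sp² carbon, supplies a p orbital.
Cation: 3 × 2 + 0 = 6 π electrons → 4(1)+2, aromatic.
Anion: 3 × 2 + 2 = 8 π electrons → 4(2), antiaromatic.

The cation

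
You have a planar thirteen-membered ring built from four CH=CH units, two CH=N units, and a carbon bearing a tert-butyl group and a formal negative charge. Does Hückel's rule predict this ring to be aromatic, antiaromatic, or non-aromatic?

Aromatic

Check conjugation: the double-bond atoms are sp², each contributing one p electron; the doubly-bonded nitrogens are pyridine-type — their lone pairs lie in the ring plane, leaving one electron in the p orbital; the carbanion's lone pair occupies the p orbital — every position has a p orbital, so the cyclic π system is continuous.
Tallying contributions gives 6 × 2 = 12 from the double-bond units + 2 from the C(tert-butyl)(-) atom = 14.
That gives a 4n+2 count (14, n = 3).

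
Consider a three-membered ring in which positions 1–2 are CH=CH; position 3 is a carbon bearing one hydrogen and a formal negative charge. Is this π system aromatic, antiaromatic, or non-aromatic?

The p orbitals form a continuous loop: every atom in a ring double bond is sp² and brings one electron to the p orbital; the carbanion's lone pair occupies the p orbital. The ring is fully conjugated.
Tallying contributions gives 1 × 2 = 2 from the double-bond unit + 2 from the CH(-) atom = 4.
With 4 = 4·1 π electrons, Hückel's rule classifies the planar ring as antiaromatic.
(This ring is the cyclopropenyl anion.)

Antiaromatic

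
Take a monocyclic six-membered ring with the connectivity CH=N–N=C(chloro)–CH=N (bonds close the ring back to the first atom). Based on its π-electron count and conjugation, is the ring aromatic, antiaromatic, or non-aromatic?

The p orbitals form a continuous loop: every atom in a ring double bond is sp² and brings one electron to the p orbital; each sp² =N– keeps its lone pair in-plane and puts one electron into the π system. The ring is fully conjugated.
Tallying contributions gives 3 × 2 = 6 from the 3 double-bond units.
That gives a 4n+2 count (6, n = 1).

Aromatic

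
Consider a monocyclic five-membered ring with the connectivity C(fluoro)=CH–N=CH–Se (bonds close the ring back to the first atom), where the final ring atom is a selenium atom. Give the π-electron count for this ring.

Check conjugation: the double-bond atoms are sp², each contributing one p electron; the doubly-bonded nitrogens are pyridine-type — their lone pairs lie in the ring plane, leaving one electron in the p orbital; the selenium donates one lone pair from its p orbital — every position has a p orbital, so the cyclic π system is continuous.
Tallying contributions gives 2 × 2 = 4 from the double-bond units + 2 from the Se atom = 6.

6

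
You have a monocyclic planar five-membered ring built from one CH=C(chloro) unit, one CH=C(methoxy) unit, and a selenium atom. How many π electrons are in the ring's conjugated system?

6

Check conjugation: the double-bond atoms are sp², each contributing one p electron; the selenium donates one lone pair from its p orbital — every position has a p orbital, so the cyclic π system is continuous.
Adding the contributions, 2 × 2 = 4 from the double-bond units + 2 from the Se atom = 6.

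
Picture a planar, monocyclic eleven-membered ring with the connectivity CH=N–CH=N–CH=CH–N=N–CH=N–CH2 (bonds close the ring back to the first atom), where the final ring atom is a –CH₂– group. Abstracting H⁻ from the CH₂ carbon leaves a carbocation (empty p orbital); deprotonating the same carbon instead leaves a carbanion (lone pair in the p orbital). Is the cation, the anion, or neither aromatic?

Once that carbon is sp², every ring atom has a p orbital and both ions are fully conjugated.
Cation: 5 × 2 + 0 = 10 π electrons → 4(2)+2, aromatic.
Anion: 5 × 2 + 2 = 12 π electrons → 4(3), antiaromatic.

The cation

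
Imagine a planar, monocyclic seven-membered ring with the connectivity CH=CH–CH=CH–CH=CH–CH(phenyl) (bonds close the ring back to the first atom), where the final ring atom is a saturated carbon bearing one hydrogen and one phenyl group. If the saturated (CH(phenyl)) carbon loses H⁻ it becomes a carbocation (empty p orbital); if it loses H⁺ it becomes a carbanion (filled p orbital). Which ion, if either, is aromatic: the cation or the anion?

In either ion the ring is fully conjugated: every atom, including the new sp² carbon, supplies a p orbital.
Cation: 3 × 2 + 0 = 6 π electrons → 4(1)+2, aromatic.
Anion: 3 × 2 + 2 = 8 π electrons → 4(2), antiaromatic.

The cation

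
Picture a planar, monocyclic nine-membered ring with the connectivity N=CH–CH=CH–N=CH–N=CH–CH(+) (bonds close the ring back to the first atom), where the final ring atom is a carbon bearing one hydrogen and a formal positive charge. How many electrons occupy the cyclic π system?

8

Every ring atom contributes a p orbital perpendicular to the ring (each doubly-bonded ring atom is sp² with one p-orbital electron; each =N– nitrogen is pyridine-type (lone pair in the sp² plane, one electron in the p orbital); the carbocation has an empty p orbital), so the π system is cyclic and fully conjugated.
Counting π electrons: 4 × 2 = 8 from the double-bond units + 0 from the CH(+) atom = 8.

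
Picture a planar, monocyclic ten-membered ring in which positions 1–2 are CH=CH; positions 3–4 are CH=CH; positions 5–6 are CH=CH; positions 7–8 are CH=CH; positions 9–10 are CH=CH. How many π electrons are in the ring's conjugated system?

The p orbitals form a continuous loop: each doubly-bonded ring atom is sp² with one p-orbital electron. The ring is fully conjugated.
Adding the contributions, 5 × 2 = 10 from the 5 double-bond units.

10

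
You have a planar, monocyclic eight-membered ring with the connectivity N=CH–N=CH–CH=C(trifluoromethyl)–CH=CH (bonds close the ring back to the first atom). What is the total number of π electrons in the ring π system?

8

Check conjugation: each doubly-bonded ring atom is sp² with one p-orbital electron; each =N– nitrogen is pyridine-type (lone pair in the sp² plane, one electron in the p orbital) — every position has a p orbital, so the cyclic π system is continuous.
Tallying contributions gives 4 × 2 = 8 from the 4 double-bond units.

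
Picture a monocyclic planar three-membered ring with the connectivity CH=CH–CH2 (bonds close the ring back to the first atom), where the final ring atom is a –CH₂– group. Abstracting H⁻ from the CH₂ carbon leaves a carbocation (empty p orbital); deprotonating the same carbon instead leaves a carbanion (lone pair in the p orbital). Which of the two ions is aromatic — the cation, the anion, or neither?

In both ions every ring atom is sp² and contributes a p orbital, so both rings are fully conjugated.
Cation: 1 × 2 + 0 = 2 π electrons → 4(0)+2, aromatic.
Anion: 1 × 2 + 2 = 4 π electrons → 4(1), antiaromatic.

The cation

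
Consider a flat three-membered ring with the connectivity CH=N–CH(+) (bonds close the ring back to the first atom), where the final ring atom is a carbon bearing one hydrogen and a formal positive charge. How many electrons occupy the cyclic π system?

2

All ring atoms are sp² and supply a p orbital to the ring (the double-bond atoms are sp², each contributing one p electron; the doubly-bonded nitrogens are pyridine-type — their lone pairs lie in the ring plane, leaving one electron in the p orbital; the carbocation has an empty p orbital); the conjugation is uninterrupted.
Tallying contributions gives 1 × 2 = 2 from the double-bond unit + 0 from the CH(+) atom = 2.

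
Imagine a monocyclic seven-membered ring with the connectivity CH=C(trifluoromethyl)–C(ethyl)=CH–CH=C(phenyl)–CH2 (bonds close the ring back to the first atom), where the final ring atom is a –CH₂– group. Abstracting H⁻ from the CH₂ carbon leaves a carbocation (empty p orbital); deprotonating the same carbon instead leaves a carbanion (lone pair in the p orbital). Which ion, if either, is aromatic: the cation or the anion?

Once that carbon is sp², every ring atom has a p orbital and both ions are fully conjugated.
Cation: 3 × 2 + 0 = 6 π electrons → 4(1)+2, aromatic.
Anion: 3 × 2 + 2 = 8 π electrons → 4(2), antiaromatic.

The cation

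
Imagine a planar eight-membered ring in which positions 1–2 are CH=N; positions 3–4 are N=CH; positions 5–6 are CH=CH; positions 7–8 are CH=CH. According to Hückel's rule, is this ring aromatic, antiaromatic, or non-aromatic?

Antiaromatic

Every ring atom contributes a p orbital perpendicular to the ring (each doubly-bonded ring atom is sp² with one p-orbital electron; the doubly-bonded nitrogens are pyridine-type — their lone pairs lie in the ring plane, leaving one electron in the p orbital), so the π system is cyclic and fully conjugated.
Counting π electrons: 4 × 2 = 8 from the 4 double-bond units.
With 8 = 4·2 π electrons, Hückel's rule classifies the planar ring as antiaromatic.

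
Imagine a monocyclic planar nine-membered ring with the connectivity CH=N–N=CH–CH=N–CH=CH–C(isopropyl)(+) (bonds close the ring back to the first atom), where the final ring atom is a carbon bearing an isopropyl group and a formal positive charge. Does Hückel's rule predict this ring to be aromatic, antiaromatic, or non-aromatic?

Antiaromatic

The p orbitals form a continuous loop: each doubly-bonded ring atom is sp² with one p-orbital electron; each sp² =N– keeps its lone pair in-plane and puts one electron into the π system; the carbocation has an empty p orbital. The ring is fully conjugated.
Tallying contributions gives 4 × 2 = 8 from the double-bond units + 0 from the C(isopropyl)(+) atom = 8.
A 4n π count (8, n = 2) in a planar conjugated ring means antiaromatic.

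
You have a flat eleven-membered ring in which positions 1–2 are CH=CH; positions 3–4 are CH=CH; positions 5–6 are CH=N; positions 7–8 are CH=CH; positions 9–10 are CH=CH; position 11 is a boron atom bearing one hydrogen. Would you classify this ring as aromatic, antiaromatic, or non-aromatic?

All ring atoms are sp² and supply a p orbital to the ring (each doubly-bonded ring atom is sp² with one p-orbital electron; the doubly-bonded nitrogens are pyridine-type — their lone pairs lie in the ring plane, leaving one electron in the p orbital; the boron has an empty p orbital); the conjugation is uninterrupted.
π-electron count: 5 × 2 = 10 from the double-bond units + 0 from the BH atom = 10.
Since 10 = 4·2 + 2, the ring meets the 4n+2 criterion.

Aromatic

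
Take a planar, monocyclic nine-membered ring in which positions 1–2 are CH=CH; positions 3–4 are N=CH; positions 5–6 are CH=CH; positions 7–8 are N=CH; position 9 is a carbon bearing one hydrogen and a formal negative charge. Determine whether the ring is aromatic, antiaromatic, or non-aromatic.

Aromatic

Every ring atom contributes a p orbital perpendicular to the ring (each doubly-bonded ring atom is sp² with one p-orbital electron; each sp² =N– keeps its lone pair in-plane and puts one electron into the π system; the carbanion's lone pair occupies the p orbital), so the π system is cyclic and fully conjugated.
Counting π electrons: 4 × 2 = 8 from the double-bond units + 2 from the CH(-) atom = 10.
That gives a 4n+2 count (10, n = 2).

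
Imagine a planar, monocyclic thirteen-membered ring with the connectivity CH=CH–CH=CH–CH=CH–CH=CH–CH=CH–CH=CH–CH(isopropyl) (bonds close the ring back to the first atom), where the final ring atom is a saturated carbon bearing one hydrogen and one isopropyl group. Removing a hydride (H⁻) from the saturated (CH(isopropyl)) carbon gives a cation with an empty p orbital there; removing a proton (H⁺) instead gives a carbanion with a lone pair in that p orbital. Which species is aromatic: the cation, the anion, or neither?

Both ions have a continuous loop of p orbitals — each ring atom is sp².
Cation: 6 × 2 + 0 = 12 π electrons → 4(3), antiaromatic.
Anion: 6 × 2 + 2 = 14 π electrons → 4(3)+2, aromatic.

The anion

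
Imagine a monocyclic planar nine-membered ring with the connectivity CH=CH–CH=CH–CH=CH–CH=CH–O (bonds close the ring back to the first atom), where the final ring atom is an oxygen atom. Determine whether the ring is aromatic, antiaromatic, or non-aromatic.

Aromatic

Check conjugation: the double-bond atoms are sp², each contributing one p electron; the oxygen donates one lone pair from its p orbital — every position has a p orbital, so the cyclic π system is continuous.
Adding the contributions, 4 × 2 = 8 from the double-bond units + 2 from the O atom = 10.
With 10 π electrons (n = 2), the Hückel 4n+2 condition holds.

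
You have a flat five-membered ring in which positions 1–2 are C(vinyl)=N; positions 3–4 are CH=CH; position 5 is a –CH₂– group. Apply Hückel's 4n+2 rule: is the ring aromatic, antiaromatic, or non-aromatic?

Non-aromatic

The CH2 carbon is saturated: the tetrahedral CH₂ carbon is sp³ and has no p orbital in the ring π system. Conjugation is not continuous around the ring.
Broken conjugation rules out both aromaticity and antiaromaticity.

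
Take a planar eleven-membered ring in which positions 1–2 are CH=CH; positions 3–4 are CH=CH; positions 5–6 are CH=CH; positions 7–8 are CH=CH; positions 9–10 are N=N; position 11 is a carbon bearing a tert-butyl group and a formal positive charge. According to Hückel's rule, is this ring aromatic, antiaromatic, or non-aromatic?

Every ring atom contributes a p orbital perpendicular to the ring (each doubly-bonded ring atom is sp² with one p-orbital electron; the doubly-bonded nitrogens are pyridine-type — their lone pairs lie in the ring plane, leaving one electron in the p orbital; the carbocation has an empty p orbital), so the π system is cyclic and fully conjugated.
π-electron count: 5 × 2 = 10 from the double-bond units + 0 from the C(tert-butyl)(+) atom = 10.
10 = 4(2) + 2, which satisfies Hückel's 4n+2 rule.

Aromatic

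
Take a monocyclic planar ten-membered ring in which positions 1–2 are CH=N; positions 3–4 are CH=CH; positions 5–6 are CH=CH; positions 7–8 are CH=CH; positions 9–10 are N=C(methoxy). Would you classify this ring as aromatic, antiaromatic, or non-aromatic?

Every ring atom contributes a p orbital perpendicular to the ring (each doubly-bonded ring atom is sp² with one p-orbital electron; each sp² =N– keeps its lone pair in-plane and puts one electron into the π system), so the π system is cyclic and fully conjugated.
Tallying contributions gives 5 × 2 = 10 from the 5 double-bond units.
That gives a 4n+2 count (10, n = 2).

Aromatic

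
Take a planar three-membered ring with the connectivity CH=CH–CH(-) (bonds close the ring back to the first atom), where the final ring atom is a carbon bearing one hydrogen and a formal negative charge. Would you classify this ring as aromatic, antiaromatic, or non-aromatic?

Antiaromatic

All ring atoms are sp² and supply a p orbital to the ring (each doubly-bonded ring atom is sp² with one p-orbital electron; the carbanion's lone pair occupies the p orbital); the conjugation is uninterrupted.
Tallying contributions gives 1 × 2 = 2 from the double-bond unit + 2 from the CH(-) atom = 4.
With 4 = 4·1 π electrons, Hückel's rule classifies the planar ring as antiaromatic.
(This ring is the cyclopropenyl anion.)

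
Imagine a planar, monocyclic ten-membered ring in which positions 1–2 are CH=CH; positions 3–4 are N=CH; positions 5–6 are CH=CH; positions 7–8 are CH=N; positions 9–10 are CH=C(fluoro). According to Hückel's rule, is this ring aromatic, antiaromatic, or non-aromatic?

Aromatic

All ring atoms are sp² and supply a p orbital to the ring (the double-bond atoms are sp², each contributing one p electron; each =N– nitrogen is pyridine-type (lone pair in the sp² plane, one electron in the p orbital)); the conjugation is uninterrupted.
Adding the contributions, 5 × 2 = 10 from the 5 double-bond units.
With 10 π electrons (n = 2), the Hückel 4n+2 condition holds.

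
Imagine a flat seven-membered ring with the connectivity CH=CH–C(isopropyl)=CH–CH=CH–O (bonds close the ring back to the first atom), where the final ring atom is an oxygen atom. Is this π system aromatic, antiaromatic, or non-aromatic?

Every ring atom contributes a p orbital perpendicular to the ring (the double-bond atoms are sp², each contributing one p electron; the oxygen donates one lone pair from its p orbital), so the π system is cyclic and fully conjugated.
Counting π electrons: 3 × 2 = 6 from the double-bond units + 2 from the O atom = 8.
A 4n π count (8, n = 2) in a planar conjugated ring means antiaromatic.

Antiaromatic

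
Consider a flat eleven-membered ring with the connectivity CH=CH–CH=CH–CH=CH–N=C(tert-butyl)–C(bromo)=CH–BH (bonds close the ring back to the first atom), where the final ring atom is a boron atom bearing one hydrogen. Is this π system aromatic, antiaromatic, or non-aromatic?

Every ring atom contributes a p orbital perpendicular to the ring (every atom in a ring double bond is sp² and brings one electron to the p orbital; each =N– nitrogen is pyridine-type (lone pair in the sp² plane, one electron in the p orbital); the boron has an empty p orbital), so the π system is cyclic and fully conjugated.
Adding the contributions, 5 × 2 = 10 from the double-bond units + 0 from the BH atom = 10.
That gives a 4n+2 count (10, n = 2).

Aromatic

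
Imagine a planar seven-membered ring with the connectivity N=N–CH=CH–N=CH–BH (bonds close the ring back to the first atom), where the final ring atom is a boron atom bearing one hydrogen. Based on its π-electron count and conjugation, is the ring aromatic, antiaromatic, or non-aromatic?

All ring atoms are sp² and supply a p orbital to the ring (the double-bond atoms are sp², each contributing one p electron; each sp² =N– keeps its lone pair in-plane and puts one electron into the π system; the boron has an empty p orbital); the conjugation is uninterrupted.
π-electron count: 3 × 2 = 6 from the double-bond units + 0 from the BH atom = 6.
6 = 4(1) + 2, which satisfies Hückel's 4n+2 rule.

Aromatic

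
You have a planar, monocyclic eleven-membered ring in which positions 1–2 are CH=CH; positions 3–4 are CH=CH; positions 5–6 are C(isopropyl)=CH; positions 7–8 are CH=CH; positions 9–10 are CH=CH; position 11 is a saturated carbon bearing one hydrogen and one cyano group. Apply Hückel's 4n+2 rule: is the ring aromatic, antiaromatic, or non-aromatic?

Non-aromatic

The CH(cyano) carbon is saturated: that saturated carbon is sp³ and has no p orbital in the ring π system. Conjugation is not continuous around the ring.
Without a continuous loop of overlapping p orbitals the Hückel electron count never comes into play.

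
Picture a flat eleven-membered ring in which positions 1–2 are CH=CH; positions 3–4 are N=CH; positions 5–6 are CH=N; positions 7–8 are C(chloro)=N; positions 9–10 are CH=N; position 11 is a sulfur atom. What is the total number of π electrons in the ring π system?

12

Every ring atom contributes a p orbital perpendicular to the ring (the double-bond atoms are sp², each contributing one p electron; each sp² =N– keeps its lone pair in-plane and puts one electron into the π system; the sulfur donates one lone pair from its p orbital), so the π system is cyclic and fully conjugated.
Counting π electrons: 5 × 2 = 10 from the double-bond units + 2 from the S atom = 12.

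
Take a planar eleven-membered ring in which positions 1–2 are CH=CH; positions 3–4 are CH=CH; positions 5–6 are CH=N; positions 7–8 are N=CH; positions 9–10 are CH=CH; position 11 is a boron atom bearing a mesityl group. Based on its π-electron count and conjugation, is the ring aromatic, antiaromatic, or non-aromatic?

The p orbitals form a continuous loop: each doubly-bonded ring atom is sp² with one p-orbital electron; each sp² =N– keeps its lone pair in-plane and puts one electron into the π system; the boron has an empty p orbital. The ring is fully conjugated.
Adding the contributions, 5 × 2 = 10 from the double-bond units + 0 from the B(mesityl) atom = 10.
That gives a 4n+2 count (10, n = 2).

Aromatic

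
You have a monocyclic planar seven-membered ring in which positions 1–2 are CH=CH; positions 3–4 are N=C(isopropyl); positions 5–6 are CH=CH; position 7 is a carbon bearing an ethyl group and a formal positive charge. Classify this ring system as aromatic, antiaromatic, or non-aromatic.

Every ring atom contributes a p orbital perpendicular to the ring (the double-bond atoms are sp², each contributing one p electron; each sp² =N– keeps its lone pair in-plane and puts one electron into the π system; the carbocation has an empty p orbital), so the π system is cyclic and fully conjugated.
π-electron count: 3 × 2 = 6 from the double-bond units + 0 from the C(ethyl)(+) atom = 6.
That gives a 4n+2 count (6, n = 1).

Aromatic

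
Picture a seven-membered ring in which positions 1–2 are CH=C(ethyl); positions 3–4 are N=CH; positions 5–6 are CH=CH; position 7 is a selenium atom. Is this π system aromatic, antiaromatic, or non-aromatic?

Check conjugation: every atom in a ring double bond is sp² and brings one electron to the p orbital; each sp² =N– keeps its lone pair in-plane and puts one electron into the π system; the selenium donates one lone pair from its p orbital — every position has a p orbital, so the cyclic π system is continuous.
Adding the contributions, 3 × 2 = 6 from the double-bond units + 2 from the Se atom = 8.
A 4n π count (8, n = 2) in a planar conjugated ring means antiaromatic.

Antiaromatic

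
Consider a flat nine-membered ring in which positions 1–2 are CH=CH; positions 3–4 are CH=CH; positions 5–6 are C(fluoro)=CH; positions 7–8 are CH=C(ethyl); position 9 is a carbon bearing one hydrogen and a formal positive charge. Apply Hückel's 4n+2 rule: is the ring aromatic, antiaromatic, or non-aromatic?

Antiaromatic

Check conjugation: every atom in a ring double bond is sp² and brings one electron to the p orbital; the carbocation has an empty p orbital — every position has a p orbital, so the cyclic π system is continuous.
π-electron count: 4 × 2 = 8 from the double-bond units + 0 from the CH(+) atom = 8.
8 is a 4n count (n = 2), so the planar conjugated ring is antiaromatic.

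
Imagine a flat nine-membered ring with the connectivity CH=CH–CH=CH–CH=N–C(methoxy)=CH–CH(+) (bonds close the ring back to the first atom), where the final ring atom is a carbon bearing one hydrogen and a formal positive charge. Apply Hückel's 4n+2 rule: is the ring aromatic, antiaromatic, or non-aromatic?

Antiaromatic

The p orbitals form a continuous loop: every atom in a ring double bond is sp² and brings one electron to the p orbital; each =N– nitrogen is pyridine-type (lone pair in the sp² plane, one electron in the p orbital); the carbocation has an empty p orbital. The ring is fully conjugated.
Adding the contributions, 4 × 2 = 8 from the double-bond units + 0 from the CH(+) atom = 8.
With 8 = 4·2 π electrons, Hückel's rule classifies the planar ring as antiaromatic.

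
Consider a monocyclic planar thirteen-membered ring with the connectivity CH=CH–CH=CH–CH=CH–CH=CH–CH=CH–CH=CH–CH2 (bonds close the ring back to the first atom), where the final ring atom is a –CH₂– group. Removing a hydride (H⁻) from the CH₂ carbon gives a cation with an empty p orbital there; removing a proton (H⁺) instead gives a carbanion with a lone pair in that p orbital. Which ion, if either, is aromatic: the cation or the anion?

Both ions have a continuous loop of p orbitals — each ring atom is sp².
Cation: 6 × 2 + 0 = 12 π electrons → 4(3), antiaromatic.
Anion: 6 × 2 + 2 = 14 π electrons → 4(3)+2, aromatic.

The anion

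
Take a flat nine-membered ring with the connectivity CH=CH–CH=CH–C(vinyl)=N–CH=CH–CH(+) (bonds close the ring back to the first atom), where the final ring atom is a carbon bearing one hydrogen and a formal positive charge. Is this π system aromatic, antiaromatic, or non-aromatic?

Check conjugation: each doubly-bonded ring atom is sp² with one p-orbital electron; each sp² =N– keeps its lone pair in-plane and puts one electron into the π system; the carbocation has an empty p orbital — every position has a p orbital, so the cyclic π system is continuous.
Adding the contributions, 4 × 2 = 8 from the double-bond units + 0 from the CH(+) atom = 8.
A 4n π count (8, n = 2) in a planar conjugated ring means antiaromatic.

Antiaromatic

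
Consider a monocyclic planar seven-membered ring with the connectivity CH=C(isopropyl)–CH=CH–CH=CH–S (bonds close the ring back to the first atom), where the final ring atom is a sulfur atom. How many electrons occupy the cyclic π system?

8

The p orbitals form a continuous loop: the double-bond atoms are sp², each contributing one p electron; the sulfur donates one lone pair from its p orbital. The ring is fully conjugated.
Adding the contributions, 3 × 2 = 6 from the double-bond units + 2 from the S atom = 8.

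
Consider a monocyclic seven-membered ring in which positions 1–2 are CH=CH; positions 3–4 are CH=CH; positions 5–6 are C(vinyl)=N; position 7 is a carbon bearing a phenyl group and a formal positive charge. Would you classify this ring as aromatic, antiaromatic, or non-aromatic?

Aromatic

All ring atoms are sp² and supply a p orbital to the ring (the double-bond atoms are sp², each contributing one p electron; the doubly-bonded nitrogens are pyridine-type — their lone pairs lie in the ring plane, leaving one electron in the p orbital; the carbocation has an empty p orbital); the conjugation is uninterrupted.
Adding the contributions, 3 × 2 = 6 from the double-bond units + 0 from the C(phenyl)(+) atom = 6.
Since 6 = 4·1 + 2, the ring meets the 4n+2 criterion.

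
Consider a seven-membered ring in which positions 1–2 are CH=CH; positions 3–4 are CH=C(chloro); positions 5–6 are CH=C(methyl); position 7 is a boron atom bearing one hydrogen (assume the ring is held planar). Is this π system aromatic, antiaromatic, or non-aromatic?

Aromatic

The p orbitals form a continuous loop: the double-bond atoms are sp², each contributing one p electron; the boron has an empty p orbital. The ring is fully conjugated.
Counting π electrons: 3 × 2 = 6 from the double-bond units + 0 from the BH atom = 6.
6 = 4(1) + 2, which satisfies Hückel's 4n+2 rule.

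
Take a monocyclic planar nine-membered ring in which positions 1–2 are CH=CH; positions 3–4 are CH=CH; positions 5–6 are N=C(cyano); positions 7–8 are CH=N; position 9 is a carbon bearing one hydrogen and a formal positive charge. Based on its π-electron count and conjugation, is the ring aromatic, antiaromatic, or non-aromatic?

Antiaromatic

The p orbitals form a continuous loop: each doubly-bonded ring atom is sp² with one p-orbital electron; each =N– nitrogen is pyridine-type (lone pair in the sp² plane, one electron in the p orbital); the carbocation has an empty p orbital. The ring is fully conjugated.
Adding the contributions, 4 × 2 = 8 from the double-bond units + 0 from the CH(+) atom = 8.
8 is a 4n count (n = 2), so the planar conjugated ring is antiaromatic.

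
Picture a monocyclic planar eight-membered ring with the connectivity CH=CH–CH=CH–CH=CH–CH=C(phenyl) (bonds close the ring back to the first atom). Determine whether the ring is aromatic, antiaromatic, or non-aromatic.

Antiaromatic

The p orbitals form a continuous loop: every atom in a ring double bond is sp² and brings one electron to the p orbital. The ring is fully conjugated.
Adding the contributions, 4 × 2 = 8 from the 4 double-bond units.
A 4n π count (8, n = 2) in a planar conjugated ring means antiaromatic.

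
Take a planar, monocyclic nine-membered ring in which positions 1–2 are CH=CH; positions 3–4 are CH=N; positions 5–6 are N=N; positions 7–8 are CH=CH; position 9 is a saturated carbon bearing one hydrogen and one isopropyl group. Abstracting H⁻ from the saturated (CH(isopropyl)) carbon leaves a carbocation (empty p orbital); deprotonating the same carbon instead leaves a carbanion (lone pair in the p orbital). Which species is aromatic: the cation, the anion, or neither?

The anion

Once that carbon is sp², every ring atom has a p orbital and both ions are fully conjugated.
Cation: 4 × 2 + 0 = 8 π electrons → 4(2), antiaromatic.
Anion: 4 × 2 + 2 = 10 π electrons → 4(2)+2, aromatic.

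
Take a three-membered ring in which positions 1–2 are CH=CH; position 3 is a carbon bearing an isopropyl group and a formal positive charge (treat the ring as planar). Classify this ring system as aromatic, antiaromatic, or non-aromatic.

The p orbitals form a continuous loop: each doubly-bonded ring atom is sp² with one p-orbital electron; the carbocation has an empty p orbital. The ring is fully conjugated.
Tallying contributions gives 1 × 2 = 2 from the double-bond unit + 0 from the C(isopropyl)(+) atom = 2.
With 2 π electrons (n = 0), the Hückel 4n+2 condition holds.

Aromatic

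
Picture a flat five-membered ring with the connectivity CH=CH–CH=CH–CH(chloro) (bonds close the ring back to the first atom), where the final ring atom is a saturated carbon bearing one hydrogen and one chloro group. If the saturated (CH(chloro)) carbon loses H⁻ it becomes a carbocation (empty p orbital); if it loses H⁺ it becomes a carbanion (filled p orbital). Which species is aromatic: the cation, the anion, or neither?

In either ion the ring is fully conjugated: every atom, including the new sp² carbon, supplies a p orbital.
Cation: 2 × 2 + 0 = 4 π electrons → 4(1), antiaromatic.
Anion: 2 × 2 + 2 = 6 π electrons → 4(1)+2, aromatic.

The anion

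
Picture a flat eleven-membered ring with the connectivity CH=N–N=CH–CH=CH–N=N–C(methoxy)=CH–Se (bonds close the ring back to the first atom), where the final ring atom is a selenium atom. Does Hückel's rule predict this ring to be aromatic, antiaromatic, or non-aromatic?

Every ring atom contributes a p orbital perpendicular to the ring (the double-bond atoms are sp², each contributing one p electron; each =N– nitrogen is pyridine-type (lone pair in the sp² plane, one electron in the p orbital); the selenium donates one lone pair from its p orbital), so the π system is cyclic and fully conjugated.
π-electron count: 5 × 2 = 10 from the double-bond units + 2 from the Se atom = 12.
12 is a 4n count (n = 3), so the planar conjugated ring is antiaromatic.

Antiaromatic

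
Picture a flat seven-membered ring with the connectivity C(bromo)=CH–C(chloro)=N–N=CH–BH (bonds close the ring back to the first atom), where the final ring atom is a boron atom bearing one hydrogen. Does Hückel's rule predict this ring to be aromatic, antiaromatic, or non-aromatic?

Check conjugation: each doubly-bonded ring atom is sp² with one p-orbital electron; the doubly-bonded nitrogens are pyridine-type — their lone pairs lie in the ring plane, leaving one electron in the p orbital; the boron has an empty p orbital — every position has a p orbital, so the cyclic π system is continuous.
Tallying contributions gives 3 × 2 = 6 from the double-bond units + 0 from the BH atom = 6.
That gives a 4n+2 count (6, n = 1).

Aromatic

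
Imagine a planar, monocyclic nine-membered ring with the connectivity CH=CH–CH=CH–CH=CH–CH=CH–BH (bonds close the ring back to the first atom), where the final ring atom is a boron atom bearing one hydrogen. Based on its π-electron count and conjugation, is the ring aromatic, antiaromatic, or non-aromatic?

Antiaromatic

The p orbitals form a continuous loop: every atom in a ring double bond is sp² and brings one electron to the p orbital; the boron has an empty p orbital. The ring is fully conjugated.
Adding the contributions, 4 × 2 = 8 from the double-bond units + 0 from the BH atom = 8.
With 8 = 4·2 π electrons, Hückel's rule classifies the planar ring as antiaromatic.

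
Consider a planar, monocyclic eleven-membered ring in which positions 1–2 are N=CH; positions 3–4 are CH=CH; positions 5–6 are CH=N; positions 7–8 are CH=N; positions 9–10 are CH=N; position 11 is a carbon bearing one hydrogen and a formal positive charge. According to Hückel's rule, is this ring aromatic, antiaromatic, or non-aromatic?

Aromatic

The p orbitals form a continuous loop: every atom in a ring double bond is sp² and brings one electron to the p orbital; each =N– nitrogen is pyridine-type (lone pair in the sp² plane, one electron in the p orbital); the carbocation has an empty p orbital. The ring is fully conjugated.
Adding the contributions, 5 × 2 = 10 from the double-bond units + 0 from the CH(+) atom = 10.
That gives a 4n+2 count (10, n = 2).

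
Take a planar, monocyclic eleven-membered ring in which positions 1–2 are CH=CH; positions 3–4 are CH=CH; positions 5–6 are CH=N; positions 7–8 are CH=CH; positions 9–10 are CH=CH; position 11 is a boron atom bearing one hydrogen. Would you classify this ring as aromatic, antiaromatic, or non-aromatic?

Aromatic

Every ring atom contributes a p orbital perpendicular to the ring (each doubly-bonded ring atom is sp² with one p-orbital electron; the doubly-bonded nitrogens are pyridine-type — their lone pairs lie in the ring plane, leaving one electron in the p orbital; the boron has an empty p orbital), so the π system is cyclic and fully conjugated.
Tallying contributions gives 5 × 2 = 10 from the double-bond units + 0 from the BH atom = 10.
With 10 π electrons (n = 2), the Hückel 4n+2 condition holds.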